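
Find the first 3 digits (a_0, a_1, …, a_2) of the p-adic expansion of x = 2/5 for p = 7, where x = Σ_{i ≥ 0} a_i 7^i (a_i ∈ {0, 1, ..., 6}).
(a_0, …, a_2) = (6, 2, 1)

v_7(2/5) = 0 (numerator and denominator both coprime to 7), so x ∈ ℤ_7^×. Compute digits iteratively via a_i = x_i mod 7, x_{i+1} = (x_i − a_i)/7, with x_0 = x:
  x_0 = 2/5;  a_0 = 6;  x_1 = (x_0 − 6)/7 = -4/5
  x_1 = -4/5;  a_1 = 2;  x_2 = (x_1 − 2)/7 = -2/5
  x_2 = -2/5;  a_2 = 1;  x_3 = (x_2 − 1)/7 = -1/5
Digits: (6, 2, 1).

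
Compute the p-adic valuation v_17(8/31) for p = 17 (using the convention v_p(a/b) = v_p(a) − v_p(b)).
v_17(8/31) = 0

Factor powers of 17 from the numerator and denominator of the reduced fraction: 8 = 17^0 · 8 and 31 = 17^0 · 31. Apply v_p(a/b) = v_p(a) − v_p(b): v_17(8/31) = 0 − 0 = 0.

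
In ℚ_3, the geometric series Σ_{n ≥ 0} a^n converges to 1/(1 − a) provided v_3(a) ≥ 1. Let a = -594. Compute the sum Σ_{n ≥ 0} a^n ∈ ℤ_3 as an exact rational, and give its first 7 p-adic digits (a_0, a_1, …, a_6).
Σ a^n = 1/(1 − a) = 1/595;  first 7 digits = (1, 0, 0, 2, 1, 0, 0)

v_3(a) = 3 ≥ 1, so the series converges in ℤ_3 to 1/(1 − a) = 1/(1 − (-594)) = 1/595. Expand this rational in ℤ_3: compute digits iteratively via d_i = x_i mod 3, x_{i+1} = (x_i − d_i)/3. The first 7 digits are (1, 0, 0, 2, 1, 0, 0).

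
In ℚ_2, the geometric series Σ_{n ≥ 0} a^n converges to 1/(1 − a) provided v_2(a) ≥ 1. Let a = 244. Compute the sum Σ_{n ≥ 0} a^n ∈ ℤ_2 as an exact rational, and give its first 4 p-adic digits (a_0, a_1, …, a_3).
Σ a^n = 1/(1 − a) = -1/243;  first 4 digits = (1, 0, 1, 0)

v_2(a) = 2 ≥ 1, so the series converges in ℤ_2 to 1/(1 − a) = 1/(1 − 244) = -1/243. Expand this rational in ℤ_2: compute digits iteratively via d_i = x_i mod 2, x_{i+1} = (x_i − d_i)/2. The first 4 digits are (1, 0, 1, 0).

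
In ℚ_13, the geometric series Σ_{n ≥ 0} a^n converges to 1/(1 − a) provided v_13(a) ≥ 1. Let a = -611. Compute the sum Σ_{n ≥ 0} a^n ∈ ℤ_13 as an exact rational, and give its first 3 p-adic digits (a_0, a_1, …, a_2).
Σ a^n = 1/(1 − a) = 1/612;  first 3 digits = (1, 5, 8)

v_13(a) = 1 ≥ 1, so the series converges in ℤ_13 to 1/(1 − a) = 1/(1 − (-611)) = 1/612. Expand this rational in ℤ_13: compute digits iteratively via d_i = x_i mod 13, x_{i+1} = (x_i − d_i)/13. The first 3 digits are (1, 5, 8).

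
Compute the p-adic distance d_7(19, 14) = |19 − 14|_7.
d_7(19, 14) = 1

Step 1 — x − y = 19 − 14 = 5. Step 2 — v_7(5) = 0 (factor: 5 = (7^0 · 5); the sign does not affect v_p). Step 3 — |x − y|_7 = 7^{0} = 1.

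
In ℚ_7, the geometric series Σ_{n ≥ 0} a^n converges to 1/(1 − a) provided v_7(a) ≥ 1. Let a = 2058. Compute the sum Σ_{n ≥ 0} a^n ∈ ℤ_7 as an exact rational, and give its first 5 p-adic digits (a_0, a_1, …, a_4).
Σ a^n = 1/(1 − a) = -1/2057;  first 5 digits = (1, 0, 0, 6, 0)

v_7(a) = 3 ≥ 1, so the series converges in ℤ_7 to 1/(1 − a) = 1/(1 − 2058) = -1/2057. Expand this rational in ℤ_7: compute digits iteratively via d_i = x_i mod 7, x_{i+1} = (x_i − d_i)/7. The first 5 digits are (1, 0, 0, 6, 0).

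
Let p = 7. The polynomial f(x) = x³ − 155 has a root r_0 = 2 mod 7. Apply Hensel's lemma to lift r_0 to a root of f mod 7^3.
r_2 = 100 (mod 343)

Hensel: r_{i+1} = r_i − f(r_i)/f′(r_i) mod 7^{i+2}, where f′(x) = 3x². Iterate:
  r_0 = 2 (mod 7)
  r_1 = 2 (mod 49)
  r_2 = 100 (mod 343)
Final: r = 100 with f(r) ≡ 0 mod 7^3.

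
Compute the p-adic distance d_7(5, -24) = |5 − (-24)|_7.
d_7(5, -24) = 1

Step 1 — x − y = 5 − (-24) = 29. Step 2 — v_7(29) = 0 (factor: 29 = (7^0 · 29); the sign does not affect v_p). Step 3 — |x − y|_7 = 7^{0} = 1.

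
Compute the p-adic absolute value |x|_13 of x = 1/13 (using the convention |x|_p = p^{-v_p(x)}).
|1/13|_13 = 13

Step 1 — compute v_13(x) by factoring powers of 13 out of the numerator and denominator: v_13(1/13) = -1. Step 2 — apply |x|_p = p^{-v_p(x)} = 13^{1} = 13.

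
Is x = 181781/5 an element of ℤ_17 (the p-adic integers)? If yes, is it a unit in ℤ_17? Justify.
x ∈ ℤ_17 but not a unit; v_17(x) = 3 > 0

ℤ_17 = {x ∈ ℚ_17 : v_17(x) ≥ 0} and ℤ_17^× = {x ∈ ℤ_17 : v_17(x) = 0}. Here v_17(181781/5) = v_17(num) − v_17(den) = 3; compare against these criteria.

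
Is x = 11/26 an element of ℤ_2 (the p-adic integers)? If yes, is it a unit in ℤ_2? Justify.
x ∉ ℤ_2 (v_2(x) = -1 < 0)

ℤ_2 = {x ∈ ℚ_2 : v_2(x) ≥ 0} and ℤ_2^× = {x ∈ ℤ_2 : v_2(x) = 0}. Here v_2(11/26) = v_2(num) − v_2(den) = -1; compare against these criteria.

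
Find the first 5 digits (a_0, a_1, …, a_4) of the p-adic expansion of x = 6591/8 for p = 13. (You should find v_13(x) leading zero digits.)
(a_0, …, a_4) = (0, 0, 0, 2, 8)

v_13(6591/8) = 3, so a_0 = ... = a_2 = 0. Factor out: x = 13^3 · u with u = 3/8 a unit in ℤ_13. Expand u iteratively via a_{v+i} = u_i mod 13, u_{i+1} = (u_i − a_{v+i})/13:
  u_0 = 3/8;  a_3 = 2;  u_1 = (u_0 − 2)/13 = -1/8
  u_1 = -1/8;  a_4 = 8;  u_2 = (u_1 − 8)/13 = -5/8
Digits: (0, 0, 0, 2, 8).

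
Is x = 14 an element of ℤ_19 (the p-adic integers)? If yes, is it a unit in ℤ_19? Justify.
x ∈ ℤ_19^× (unit); v_19(x) = 0

ℤ_19 = {x ∈ ℚ_19 : v_19(x) ≥ 0} and ℤ_19^× = {x ∈ ℤ_19 : v_19(x) = 0}. Here v_19(14) = v_19(num) − v_19(den) = 0; compare against these criteria.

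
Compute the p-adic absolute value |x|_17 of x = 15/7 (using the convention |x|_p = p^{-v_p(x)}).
|15/7|_17 = 1

Step 1 — compute v_17(x) by factoring powers of 17 out of the numerator and denominator: v_17(15/7) = 0. Step 2 — apply |x|_p = p^{-v_p(x)} = 17^{0} = 1.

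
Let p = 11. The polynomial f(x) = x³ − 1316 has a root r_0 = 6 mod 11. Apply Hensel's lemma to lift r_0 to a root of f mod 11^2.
r_1 = 61 (mod 121)

Hensel: r_{i+1} = r_i − f(r_i)/f′(r_i) mod 11^{i+2}, where f′(x) = 3x². Iterate:
  r_0 = 6 (mod 11)
  r_1 = 61 (mod 121)
Final: r = 61 with f(r) ≡ 0 mod 11^2.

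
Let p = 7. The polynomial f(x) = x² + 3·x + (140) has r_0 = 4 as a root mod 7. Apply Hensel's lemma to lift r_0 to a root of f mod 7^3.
r_2 = 109 (mod 343)

Hensel: r_{i+1} = r_i − f(r_i)·(f′(r_i))^{-1} mod 7^{i+2}, f′(x) = 2x + 3. Iterate:
  r_0 = 4 (mod 7)
  r_1 = 11 (mod 49)
  r_2 = 109 (mod 343)
Final: r = 109 satisfies f(r) ≡ 0 mod 7^3.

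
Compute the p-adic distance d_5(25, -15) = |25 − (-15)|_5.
d_5(25, -15) = 1/5

Step 1 — x − y = 25 − (-15) = 40. Step 2 — v_5(40) = 1 (factor: 40 = (5^1 · 8); the sign does not affect v_p). Step 3 — |x − y|_5 = 5^{-1} = 1/5.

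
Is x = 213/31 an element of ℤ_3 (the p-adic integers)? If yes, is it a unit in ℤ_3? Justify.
x ∈ ℤ_3 but not a unit; v_3(x) = 1 > 0

ℤ_3 = {x ∈ ℚ_3 : v_3(x) ≥ 0} and ℤ_3^× = {x ∈ ℤ_3 : v_3(x) = 0}. Here v_3(213/31) = v_3(num) − v_3(den) = 1; compare against these criteria.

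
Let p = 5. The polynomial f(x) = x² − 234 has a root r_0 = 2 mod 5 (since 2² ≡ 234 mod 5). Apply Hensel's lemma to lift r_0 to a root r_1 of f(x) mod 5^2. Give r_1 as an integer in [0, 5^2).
r_1 = 22 (mod 25)

Hensel's recurrence: r_{i+1} = r_i − f(r_i)·(f′(r_i))^{-1} mod 5^{i+2}, with f′(x) = 2x. Iterate:
  r_0 = 2 (mod 5)
  r_1 = 22 (mod 25)
Final: r_1 = 22, and one checks f(r_1) ≡ 0 mod 5^2.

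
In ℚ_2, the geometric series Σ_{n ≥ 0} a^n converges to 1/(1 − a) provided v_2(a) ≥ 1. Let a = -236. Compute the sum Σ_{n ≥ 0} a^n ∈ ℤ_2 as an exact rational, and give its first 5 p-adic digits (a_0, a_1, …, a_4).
Σ a^n = 1/(1 − a) = 1/237;  first 5 digits = (1, 0, 1, 0, 0)

v_2(a) = 2 ≥ 1, so the series converges in ℤ_2 to 1/(1 − a) = 1/(1 − (-236)) = 1/237. Expand this rational in ℤ_2: compute digits iteratively via d_i = x_i mod 2, x_{i+1} = (x_i − d_i)/2. The first 5 digits are (1, 0, 1, 0, 0).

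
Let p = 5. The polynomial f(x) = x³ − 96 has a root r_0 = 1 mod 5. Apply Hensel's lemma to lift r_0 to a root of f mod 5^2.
r_1 = 16 (mod 25)

Hensel: r_{i+1} = r_i − f(r_i)/f′(r_i) mod 5^{i+2}, where f′(x) = 3x². Iterate:
  r_0 = 1 (mod 5)
  r_1 = 16 (mod 25)
Final: r = 16 with f(r) ≡ 0 mod 5^2.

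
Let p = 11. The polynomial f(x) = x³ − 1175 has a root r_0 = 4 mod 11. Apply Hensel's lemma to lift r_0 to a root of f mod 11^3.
r_2 = 796 (mod 1331)

Hensel: r_{i+1} = r_i − f(r_i)/f′(r_i) mod 11^{i+2}, where f′(x) = 3x². Iterate:
  r_0 = 4 (mod 11)
  r_1 = 70 (mod 121)
  r_2 = 796 (mod 1331)
Final: r = 796 with f(r) ≡ 0 mod 11^3.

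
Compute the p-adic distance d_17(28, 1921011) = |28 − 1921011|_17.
d_17(28, 1921011) = 1/83521

Step 1 — x − y = 28 − 1921011 = -1920983. Step 2 — v_17(-1920983) = 4 (factor: -1920983 = −(17^4 · 23); the sign does not affect v_p). Step 3 — |x − y|_17 = 17^{-4} = 1/83521.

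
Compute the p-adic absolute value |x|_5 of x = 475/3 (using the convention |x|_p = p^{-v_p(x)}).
|475/3|_5 = 1/25

Step 1 — compute v_5(x) by factoring powers of 5 out of the numerator and denominator: v_5(475/3) = 2. Step 2 — apply |x|_p = p^{-v_p(x)} = 5^{-2} = 1/25.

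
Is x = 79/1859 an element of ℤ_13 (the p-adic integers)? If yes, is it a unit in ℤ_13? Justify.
x ∉ ℤ_13 (v_13(x) = -2 < 0)

ℤ_13 = {x ∈ ℚ_13 : v_13(x) ≥ 0} and ℤ_13^× = {x ∈ ℤ_13 : v_13(x) = 0}. Here v_13(79/1859) = v_13(num) − v_13(den) = -2; compare against these criteria.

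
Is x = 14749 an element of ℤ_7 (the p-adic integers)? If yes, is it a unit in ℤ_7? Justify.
x ∈ ℤ_7 but not a unit; v_7(x) = 3 > 0

ℤ_7 = {x ∈ ℚ_7 : v_7(x) ≥ 0} and ℤ_7^× = {x ∈ ℤ_7 : v_7(x) = 0}. Here v_7(14749) = v_7(num) − v_7(den) = 3; compare against these criteria.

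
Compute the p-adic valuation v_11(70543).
v_11(70543) = 3

v_11(n) is the largest exponent k such that 11^k divides n. Factor out: 70543 = 11^3 · 53. (Sign doesn't affect v_p.) So v_11(70543) = 3.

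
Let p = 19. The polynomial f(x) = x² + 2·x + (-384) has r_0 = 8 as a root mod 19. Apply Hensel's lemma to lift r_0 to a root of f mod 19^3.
r_2 = 4036 (mod 6859)

Hensel: r_{i+1} = r_i − f(r_i)·(f′(r_i))^{-1} mod 19^{i+2}, f′(x) = 2x + 2. Iterate:
  r_0 = 8 (mod 19)
  r_1 = 65 (mod 361)
  r_2 = 4036 (mod 6859)
Final: r = 4036 satisfies f(r) ≡ 0 mod 19^3.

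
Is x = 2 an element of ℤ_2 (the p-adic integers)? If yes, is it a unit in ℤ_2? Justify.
x ∈ ℤ_2 but not a unit; v_2(x) = 1 > 0

ℤ_2 = {x ∈ ℚ_2 : v_2(x) ≥ 0} and ℤ_2^× = {x ∈ ℤ_2 : v_2(x) = 0}. Here v_2(2) = v_2(num) − v_2(den) = 1; compare against these criteria.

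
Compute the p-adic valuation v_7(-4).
v_7(-4) = 0

v_7(n) is the largest exponent k such that 7^k divides n. Factor out: -4 = -7^0 · 4. (Sign doesn't affect v_p.) So v_7(-4) = 0.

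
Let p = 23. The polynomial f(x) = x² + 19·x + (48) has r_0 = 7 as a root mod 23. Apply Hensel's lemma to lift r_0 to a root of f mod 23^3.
r_2 = 12151 (mod 12167)

Hensel: r_{i+1} = r_i − f(r_i)·(f′(r_i))^{-1} mod 23^{i+2}, f′(x) = 2x + 19. Iterate:
  r_0 = 7 (mod 23)
  r_1 = 513 (mod 529)
  r_2 = 12151 (mod 12167)
Final: r = 12151 satisfies f(r) ≡ 0 mod 23^3.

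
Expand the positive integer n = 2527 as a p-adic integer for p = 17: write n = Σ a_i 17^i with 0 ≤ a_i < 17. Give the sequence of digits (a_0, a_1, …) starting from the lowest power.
(a_0, a_1, …) = (11, 12, 8)

Repeated division by 17 gives the digits low-to-high: 2527 = 11 + 12·17^1 + 8·17^2. Digit sequence: (11, 12, 8).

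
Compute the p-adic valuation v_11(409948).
v_11(409948) = 4

v_11(n) is the largest exponent k such that 11^k divides n. Factor out: 409948 = 11^4 · 28. (Sign doesn't affect v_p.) So v_11(409948) = 4.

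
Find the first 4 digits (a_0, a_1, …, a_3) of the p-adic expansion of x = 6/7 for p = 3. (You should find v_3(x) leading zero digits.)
(a_0, …, a_3) = (0, 2, 2, 0)

v_3(6/7) = 1, so a_0 = ... = a_0 = 0. Factor out: x = 3^1 · u with u = 2/7 a unit in ℤ_3. Expand u iteratively via a_{v+i} = u_i mod 3, u_{i+1} = (u_i − a_{v+i})/3:
  u_0 = 2/7;  a_1 = 2;  u_1 = (u_0 − 2)/3 = -4/7
  u_1 = -4/7;  a_2 = 2;  u_2 = (u_1 − 2)/3 = -6/7
  u_2 = -6/7;  a_3 = 0;  u_3 = (u_2 − 0)/3 = -2/7
Digits: (0, 2, 2, 0).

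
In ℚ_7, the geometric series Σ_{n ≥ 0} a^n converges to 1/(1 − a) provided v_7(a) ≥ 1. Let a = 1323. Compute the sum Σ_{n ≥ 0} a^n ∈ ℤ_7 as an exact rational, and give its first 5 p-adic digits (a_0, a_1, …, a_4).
Σ a^n = 1/(1 − a) = -1/1322;  first 5 digits = (1, 0, 6, 3, 1)

v_7(a) = 2 ≥ 1, so the series converges in ℤ_7 to 1/(1 − a) = 1/(1 − 1323) = -1/1322. Expand this rational in ℤ_7: compute digits iteratively via d_i = x_i mod 7, x_{i+1} = (x_i − d_i)/7. The first 5 digits are (1, 0, 6, 3, 1).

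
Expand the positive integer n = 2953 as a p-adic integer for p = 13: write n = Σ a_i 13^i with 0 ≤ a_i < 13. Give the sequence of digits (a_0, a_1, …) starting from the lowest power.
(a_0, a_1, …) = (2, 6, 4, 1)

Repeated division by 13 gives the digits low-to-high: 2953 = 2 + 6·13^1 + 4·13^2 + 1·13^3. Digit sequence: (2, 6, 4, 1).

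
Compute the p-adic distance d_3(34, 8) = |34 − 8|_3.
d_3(34, 8) = 1

Step 1 — x − y = 34 − 8 = 26. Step 2 — v_3(26) = 0 (factor: 26 = (3^0 · 26); the sign does not affect v_p). Step 3 — |x − y|_3 = 3^{0} = 1.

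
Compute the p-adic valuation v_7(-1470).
v_7(-1470) = 2

v_7(n) is the largest exponent k such that 7^k divides n. Factor out: -1470 = -7^2 · 30. (Sign doesn't affect v_p.) So v_7(-1470) = 2.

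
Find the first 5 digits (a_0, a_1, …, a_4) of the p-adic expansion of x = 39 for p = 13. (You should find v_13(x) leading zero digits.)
(a_0, …, a_4) = (0, 3, 0, 0, 0)

v_13(39) = 1, so a_0 = ... = a_0 = 0. Factor out: x = 13^1 · u with u = 3 a unit in ℤ_13. Expand u iteratively via a_{v+i} = u_i mod 13, u_{i+1} = (u_i − a_{v+i})/13:
  u_0 = 3;  a_1 = 3;  u_1 = (u_0 − 3)/13 = 0
  u_1 = 0;  a_2 = 0;  u_2 = (u_1 − 0)/13 = 0
  u_2 = 0;  a_3 = 0;  u_3 = (u_2 − 0)/13 = 0
  u_3 = 0;  a_4 = 0;  u_4 = (u_3 − 0)/13 = 0
Digits: (0, 3, 0, 0, 0).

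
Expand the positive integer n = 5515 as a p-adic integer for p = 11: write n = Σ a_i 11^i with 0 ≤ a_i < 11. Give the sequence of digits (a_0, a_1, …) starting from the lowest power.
(a_0, a_1, …) = (4, 6, 1, 4)

Repeated division by 11 gives the digits low-to-high: 5515 = 4 + 6·11^1 + 1·11^2 + 4·11^3. Digit sequence: (4, 6, 1, 4).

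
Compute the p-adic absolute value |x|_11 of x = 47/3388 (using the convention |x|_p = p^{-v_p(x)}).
|47/3388|_11 = 121

Step 1 — compute v_11(x) by factoring powers of 11 out of the numerator and denominator: v_11(47/3388) = -2. Step 2 — apply |x|_p = p^{-v_p(x)} = 11^{2} = 121.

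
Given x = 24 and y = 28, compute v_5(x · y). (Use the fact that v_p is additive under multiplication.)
v_5(672) = 0

v_p(x) = 0 (factor: 24 = 5^0 · 24); v_p(y) = 0 (factor: 28 = 5^0 · 28). Additivity: v_p(xy) = v_p(x) + v_p(y) = 0 + 0 = 0. (Direct check: xy = 672 = 5^0 · (672).)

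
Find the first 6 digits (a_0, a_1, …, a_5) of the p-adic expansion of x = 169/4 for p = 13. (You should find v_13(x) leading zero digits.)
(a_0, …, a_5) = (0, 0, 10, 9, 9, 9)

v_13(169/4) = 2, so a_0 = ... = a_1 = 0. Factor out: x = 13^2 · u with u = 1/4 a unit in ℤ_13. Expand u iteratively via a_{v+i} = u_i mod 13, u_{i+1} = (u_i − a_{v+i})/13:
  u_0 = 1/4;  a_2 = 10;  u_1 = (u_0 − 10)/13 = -3/4
  u_1 = -3/4;  a_3 = 9;  u_2 = (u_1 − 9)/13 = -3/4
  u_2 = -3/4;  a_4 = 9;  u_3 = (u_2 − 9)/13 = -3/4
  u_3 = -3/4;  a_5 = 9;  u_4 = (u_3 − 9)/13 = -3/4
Digits: (0, 0, 10, 9, 9, 9).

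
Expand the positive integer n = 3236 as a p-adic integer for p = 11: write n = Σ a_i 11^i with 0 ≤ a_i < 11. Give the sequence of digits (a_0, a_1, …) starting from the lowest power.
(a_0, a_1, …) = (2, 8, 4, 2)

Repeated division by 11 gives the digits low-to-high: 3236 = 2 + 8·11^1 + 4·11^2 + 2·11^3. Digit sequence: (2, 8, 4, 2).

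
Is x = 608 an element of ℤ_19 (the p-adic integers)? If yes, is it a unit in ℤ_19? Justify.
x ∈ ℤ_19 but not a unit; v_19(x) = 1 > 0

ℤ_19 = {x ∈ ℚ_19 : v_19(x) ≥ 0} and ℤ_19^× = {x ∈ ℤ_19 : v_19(x) = 0}. Here v_19(608) = v_19(num) − v_19(den) = 1; compare against these criteria.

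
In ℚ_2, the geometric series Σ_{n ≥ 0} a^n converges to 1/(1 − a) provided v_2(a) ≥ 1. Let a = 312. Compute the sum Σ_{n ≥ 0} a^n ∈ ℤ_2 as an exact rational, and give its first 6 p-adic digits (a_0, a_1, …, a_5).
Σ a^n = 1/(1 − a) = -1/311;  first 6 digits = (1, 0, 0, 1, 1, 1)

v_2(a) = 3 ≥ 1, so the series converges in ℤ_2 to 1/(1 − a) = 1/(1 − 312) = -1/311. Expand this rational in ℤ_2: compute digits iteratively via d_i = x_i mod 2, x_{i+1} = (x_i − d_i)/2. The first 6 digits are (1, 0, 0, 1, 1, 1).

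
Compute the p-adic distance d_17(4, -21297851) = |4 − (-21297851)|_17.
d_17(4, -21297851) = 1/1419857

Step 1 — x − y = 4 − (-21297851) = 21297855. Step 2 — v_17(21297855) = 5 (factor: 21297855 = (17^5 · 15); the sign does not affect v_p). Step 3 — |x − y|_17 = 17^{-5} = 1/1419857.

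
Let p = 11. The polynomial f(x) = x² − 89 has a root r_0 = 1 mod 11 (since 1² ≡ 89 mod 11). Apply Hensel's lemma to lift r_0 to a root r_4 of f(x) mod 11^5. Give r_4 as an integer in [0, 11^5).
r_4 = 114874 (mod 161051)

Hensel's recurrence: r_{i+1} = r_i − f(r_i)·(f′(r_i))^{-1} mod 11^{i+2}, with f′(x) = 2x. Iterate:
  r_0 = 1 (mod 11)
  r_1 = 45 (mod 121)
  r_2 = 408 (mod 1331)
  r_3 = 12387 (mod 14641)
  r_4 = 114874 (mod 161051)
Final: r_4 = 114874, and one checks f(r_4) ≡ 0 mod 11^5.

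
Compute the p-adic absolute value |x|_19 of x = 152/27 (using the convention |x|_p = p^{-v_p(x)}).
|152/27|_19 = 1/19

Step 1 — compute v_19(x) by factoring powers of 19 out of the numerator and denominator: v_19(152/27) = 1. Step 2 — apply |x|_p = p^{-v_p(x)} = 19^{-1} = 1/19.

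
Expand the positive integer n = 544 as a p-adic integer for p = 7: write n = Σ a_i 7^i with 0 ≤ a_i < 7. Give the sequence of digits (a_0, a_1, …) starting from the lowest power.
(a_0, a_1, …) = (5, 0, 4, 1)

Repeated division by 7 gives the digits low-to-high: 544 = 5 + 4·7^2 + 1·7^3. Digit sequence: (5, 0, 4, 1).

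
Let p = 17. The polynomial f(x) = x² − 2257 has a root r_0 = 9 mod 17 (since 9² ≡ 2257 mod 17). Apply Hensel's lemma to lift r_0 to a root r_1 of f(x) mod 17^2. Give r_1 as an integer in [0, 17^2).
r_1 = 162 (mod 289)

Hensel's recurrence: r_{i+1} = r_i − f(r_i)·(f′(r_i))^{-1} mod 17^{i+2}, with f′(x) = 2x. Iterate:
  r_0 = 9 (mod 17)
  r_1 = 162 (mod 289)
Final: r_1 = 162, and one checks f(r_1) ≡ 0 mod 17^2.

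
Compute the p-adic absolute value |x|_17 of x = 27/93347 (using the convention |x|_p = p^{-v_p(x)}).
|27/93347|_17 = 4913

Step 1 — compute v_17(x) by factoring powers of 17 out of the numerator and denominator: v_17(27/93347) = -3. Step 2 — apply |x|_p = p^{-v_p(x)} = 17^{3} = 4913.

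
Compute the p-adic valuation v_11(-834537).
v_11(-834537) = 4

v_11(n) is the largest exponent k such that 11^k divides n. Factor out: -834537 = -11^4 · 57. (Sign doesn't affect v_p.) So v_11(-834537) = 4.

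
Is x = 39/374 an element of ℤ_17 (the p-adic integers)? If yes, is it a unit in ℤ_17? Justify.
x ∉ ℤ_17 (v_17(x) = -1 < 0)

ℤ_17 = {x ∈ ℚ_17 : v_17(x) ≥ 0} and ℤ_17^× = {x ∈ ℤ_17 : v_17(x) = 0}. Here v_17(39/374) = v_17(num) − v_17(den) = -1; compare against these criteria.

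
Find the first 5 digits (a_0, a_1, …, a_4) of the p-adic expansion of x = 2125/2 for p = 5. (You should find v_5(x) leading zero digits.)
(a_0, …, a_4) = (0, 0, 0, 1, 4)

v_5(2125/2) = 3, so a_0 = ... = a_2 = 0. Factor out: x = 5^3 · u with u = 17/2 a unit in ℤ_5. Expand u iteratively via a_{v+i} = u_i mod 5, u_{i+1} = (u_i − a_{v+i})/5:
  u_0 = 17/2;  a_3 = 1;  u_1 = (u_0 − 1)/5 = 3/2
  u_1 = 3/2;  a_4 = 4;  u_2 = (u_1 − 4)/5 = -1/2
Digits: (0, 0, 0, 1, 4).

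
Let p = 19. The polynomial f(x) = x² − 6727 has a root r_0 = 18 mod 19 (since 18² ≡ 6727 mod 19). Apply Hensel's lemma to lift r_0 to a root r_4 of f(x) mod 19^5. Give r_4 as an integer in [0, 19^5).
r_4 = 1326921 (mod 2476099)

Hensel's recurrence: r_{i+1} = r_i − f(r_i)·(f′(r_i))^{-1} mod 19^{i+2}, with f′(x) = 2x. Iterate:
  r_0 = 18 (mod 19)
  r_1 = 246 (mod 361)
  r_2 = 3134 (mod 6859)
  r_3 = 23711 (mod 130321)
  r_4 = 1326921 (mod 2476099)
Final: r_4 = 1326921, and one checks f(r_4) ≡ 0 mod 19^5.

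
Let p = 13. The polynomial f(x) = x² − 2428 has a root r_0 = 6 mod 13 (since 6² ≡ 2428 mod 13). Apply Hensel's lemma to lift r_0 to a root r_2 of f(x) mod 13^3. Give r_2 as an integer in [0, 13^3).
r_2 = 149 (mod 2197)

Hensel's recurrence: r_{i+1} = r_i − f(r_i)·(f′(r_i))^{-1} mod 13^{i+2}, with f′(x) = 2x. Iterate:
  r_0 = 6 (mod 13)
  r_1 = 149 (mod 169)
  r_2 = 149 (mod 2197)
Final: r_2 = 149, and one checks f(r_2) ≡ 0 mod 13^3.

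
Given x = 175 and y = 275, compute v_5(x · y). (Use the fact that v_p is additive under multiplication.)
v_5(48125) = 4

v_p(x) = 2 (factor: 175 = 5^2 · 7); v_p(y) = 2 (factor: 275 = 5^2 · 11). Additivity: v_p(xy) = v_p(x) + v_p(y) = 2 + 2 = 4. (Direct check: xy = 48125 = 5^4 · (77).)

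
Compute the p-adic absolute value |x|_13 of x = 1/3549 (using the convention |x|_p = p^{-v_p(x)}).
|1/3549|_13 = 169

Step 1 — compute v_13(x) by factoring powers of 13 out of the numerator and denominator: v_13(1/3549) = -2. Step 2 — apply |x|_p = p^{-v_p(x)} = 13^{2} = 169.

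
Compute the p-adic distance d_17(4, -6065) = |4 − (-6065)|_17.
d_17(4, -6065) = 1/289

Step 1 — x − y = 4 − (-6065) = 6069. Step 2 — v_17(6069) = 2 (factor: 6069 = (17^2 · 21); the sign does not affect v_p). Step 3 — |x − y|_17 = 17^{-2} = 1/289.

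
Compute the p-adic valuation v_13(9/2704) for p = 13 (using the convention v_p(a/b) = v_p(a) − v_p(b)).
v_13(9/2704) = -2

Factor powers of 13 from the numerator and denominator of the reduced fraction: 9 = 13^0 · 9 and 2704 = 13^2 · 16. Apply v_p(a/b) = v_p(a) − v_p(b): v_13(9/2704) = 0 − 2 = -2.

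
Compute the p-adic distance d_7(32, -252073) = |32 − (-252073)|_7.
d_7(32, -252073) = 1/16807

Step 1 — x − y = 32 − (-252073) = 252105. Step 2 — v_7(252105) = 5 (factor: 252105 = (7^5 · 15); the sign does not affect v_p). Step 3 — |x − y|_7 = 7^{-5} = 1/16807.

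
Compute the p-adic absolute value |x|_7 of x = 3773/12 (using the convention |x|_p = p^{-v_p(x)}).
|3773/12|_7 = 1/343

Step 1 — compute v_7(x) by factoring powers of 7 out of the numerator and denominator: v_7(3773/12) = 3. Step 2 — apply |x|_p = p^{-v_p(x)} = 7^{-3} = 1/343.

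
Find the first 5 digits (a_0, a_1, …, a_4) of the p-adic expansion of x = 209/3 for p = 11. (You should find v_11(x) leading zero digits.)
(a_0, …, a_4) = (0, 10, 7, 3, 7)

v_11(209/3) = 1, so a_0 = ... = a_0 = 0. Factor out: x = 11^1 · u with u = 19/3 a unit in ℤ_11. Expand u iteratively via a_{v+i} = u_i mod 11, u_{i+1} = (u_i − a_{v+i})/11:
  u_0 = 19/3;  a_1 = 10;  u_1 = (u_0 − 10)/11 = -1/3
  u_1 = -1/3;  a_2 = 7;  u_2 = (u_1 − 7)/11 = -2/3
  u_2 = -2/3;  a_3 = 3;  u_3 = (u_2 − 3)/11 = -1/3
  u_3 = -1/3;  a_4 = 7;  u_4 = (u_3 − 7)/11 = -2/3
Digits: (0, 10, 7, 3, 7).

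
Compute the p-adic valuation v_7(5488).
v_7(5488) = 3

v_7(n) is the largest exponent k such that 7^k divides n. Factor out: 5488 = 7^3 · 16. (Sign doesn't affect v_p.) So v_7(5488) = 3.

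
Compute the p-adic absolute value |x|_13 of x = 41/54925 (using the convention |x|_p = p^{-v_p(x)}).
|41/54925|_13 = 2197

Step 1 — compute v_13(x) by factoring powers of 13 out of the numerator and denominator: v_13(41/54925) = -3. Step 2 — apply |x|_p = p^{-v_p(x)} = 13^{3} = 2197.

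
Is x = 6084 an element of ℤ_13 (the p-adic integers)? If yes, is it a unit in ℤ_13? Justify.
x ∈ ℤ_13 but not a unit; v_13(x) = 2 > 0

ℤ_13 = {x ∈ ℚ_13 : v_13(x) ≥ 0} and ℤ_13^× = {x ∈ ℤ_13 : v_13(x) = 0}. Here v_13(6084) = v_13(num) − v_13(den) = 2; compare against these criteria.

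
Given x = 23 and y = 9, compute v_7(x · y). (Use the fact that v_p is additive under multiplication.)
v_7(207) = 0

v_p(x) = 0 (factor: 23 = 7^0 · 23); v_p(y) = 0 (factor: 9 = 7^0 · 9). Additivity: v_p(xy) = v_p(x) + v_p(y) = 0 + 0 = 0. (Direct check: xy = 207 = 7^0 · (207).)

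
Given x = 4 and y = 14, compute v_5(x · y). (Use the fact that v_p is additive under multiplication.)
v_5(56) = 0

v_p(x) = 0 (factor: 4 = 5^0 · 4); v_p(y) = 0 (factor: 14 = 5^0 · 14). Additivity: v_p(xy) = v_p(x) + v_p(y) = 0 + 0 = 0. (Direct check: xy = 56 = 5^0 · (56).)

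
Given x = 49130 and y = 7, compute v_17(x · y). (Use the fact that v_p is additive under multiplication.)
v_17(343910) = 3

v_p(x) = 3 (factor: 49130 = 17^3 · 10); v_p(y) = 0 (factor: 7 = 17^0 · 7). Additivity: v_p(xy) = v_p(x) + v_p(y) = 3 + 0 = 3. (Direct check: xy = 343910 = 17^3 · (70).)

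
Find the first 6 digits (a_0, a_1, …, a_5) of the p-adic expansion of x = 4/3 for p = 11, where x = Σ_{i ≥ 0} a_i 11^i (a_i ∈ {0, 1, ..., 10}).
(a_0, …, a_5) = (5, 7, 3, 7, 3, 7)

v_11(4/3) = 0 (numerator and denominator both coprime to 11), so x ∈ ℤ_11^×. Compute digits iteratively via a_i = x_i mod 11, x_{i+1} = (x_i − a_i)/11, with x_0 = x:
  x_0 = 4/3;  a_0 = 5;  x_1 = (x_0 − 5)/11 = -1/3
  x_1 = -1/3;  a_1 = 7;  x_2 = (x_1 − 7)/11 = -2/3
  x_2 = -2/3;  a_2 = 3;  x_3 = (x_2 − 3)/11 = -1/3
  x_3 = -1/3;  a_3 = 7;  x_4 = (x_3 − 7)/11 = -2/3
  x_4 = -2/3;  a_4 = 3;  x_5 = (x_4 − 3)/11 = -1/3
  x_5 = -1/3;  a_5 = 7;  x_6 = (x_5 − 7)/11 = -2/3
Digits: (5, 7, 3, 7, 3, 7).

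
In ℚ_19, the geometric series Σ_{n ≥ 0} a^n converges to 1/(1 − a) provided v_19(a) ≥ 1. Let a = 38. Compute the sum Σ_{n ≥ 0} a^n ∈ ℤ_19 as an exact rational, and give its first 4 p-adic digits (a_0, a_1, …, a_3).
Σ a^n = 1/(1 − a) = -1/37;  first 4 digits = (1, 2, 4, 8)

v_19(a) = 1 ≥ 1, so the series converges in ℤ_19 to 1/(1 − a) = 1/(1 − 38) = -1/37. Expand this rational in ℤ_19: compute digits iteratively via d_i = x_i mod 19, x_{i+1} = (x_i − d_i)/19. The first 4 digits are (1, 2, 4, 8).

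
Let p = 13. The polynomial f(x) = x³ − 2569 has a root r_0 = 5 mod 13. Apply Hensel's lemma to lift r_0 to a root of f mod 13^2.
r_1 = 148 (mod 169)

Hensel: r_{i+1} = r_i − f(r_i)/f′(r_i) mod 13^{i+2}, where f′(x) = 3x². Iterate:
  r_0 = 5 (mod 13)
  r_1 = 148 (mod 169)
Final: r = 148 with f(r) ≡ 0 mod 13^2.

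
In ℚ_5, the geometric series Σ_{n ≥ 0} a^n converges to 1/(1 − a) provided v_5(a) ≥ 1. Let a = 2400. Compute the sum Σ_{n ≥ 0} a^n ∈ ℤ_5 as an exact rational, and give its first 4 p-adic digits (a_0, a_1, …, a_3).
Σ a^n = 1/(1 − a) = -1/2399;  first 4 digits = (1, 0, 1, 4)

v_5(a) = 2 ≥ 1, so the series converges in ℤ_5 to 1/(1 − a) = 1/(1 − 2400) = -1/2399. Expand this rational in ℤ_5: compute digits iteratively via d_i = x_i mod 5, x_{i+1} = (x_i − d_i)/5. The first 4 digits are (1, 0, 1, 4).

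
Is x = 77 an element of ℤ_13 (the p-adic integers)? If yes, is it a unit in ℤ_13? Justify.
x ∈ ℤ_13^× (unit); v_13(x) = 0

ℤ_13 = {x ∈ ℚ_13 : v_13(x) ≥ 0} and ℤ_13^× = {x ∈ ℤ_13 : v_13(x) = 0}. Here v_13(77) = v_13(num) − v_13(den) = 0; compare against these criteria.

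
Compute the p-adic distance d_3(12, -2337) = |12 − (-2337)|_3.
d_3(12, -2337) = 1/81

Step 1 — x − y = 12 − (-2337) = 2349. Step 2 — v_3(2349) = 4 (factor: 2349 = (3^4 · 29); the sign does not affect v_p). Step 3 — |x − y|_3 = 3^{-4} = 1/81.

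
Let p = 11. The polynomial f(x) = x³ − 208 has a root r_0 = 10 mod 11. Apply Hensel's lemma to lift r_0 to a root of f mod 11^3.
r_2 = 1077 (mod 1331)

Hensel: r_{i+1} = r_i − f(r_i)/f′(r_i) mod 11^{i+2}, where f′(x) = 3x². Iterate:
  r_0 = 10 (mod 11)
  r_1 = 109 (mod 121)
  r_2 = 1077 (mod 1331)
Final: r = 1077 with f(r) ≡ 0 mod 11^3.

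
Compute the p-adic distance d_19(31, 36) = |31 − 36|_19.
d_19(31, 36) = 1

Step 1 — x − y = 31 − 36 = -5. Step 2 — v_19(-5) = 0 (factor: -5 = −(19^0 · 5); the sign does not affect v_p). Step 3 — |x − y|_19 = 19^{0} = 1.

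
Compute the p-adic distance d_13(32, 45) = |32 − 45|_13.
d_13(32, 45) = 1/13

Step 1 — x − y = 32 − 45 = -13. Step 2 — v_13(-13) = 1 (factor: -13 = −(13^1 · 1); the sign does not affect v_p). Step 3 — |x − y|_13 = 13^{-1} = 1/13.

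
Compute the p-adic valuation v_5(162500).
v_5(162500) = 5

v_5(n) is the largest exponent k such that 5^k divides n. Factor out: 162500 = 5^5 · 52. (Sign doesn't affect v_p.) So v_5(162500) = 5.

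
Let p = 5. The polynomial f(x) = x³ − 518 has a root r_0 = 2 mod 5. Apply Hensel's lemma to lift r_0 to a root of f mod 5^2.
r_1 = 7 (mod 25)

Hensel: r_{i+1} = r_i − f(r_i)/f′(r_i) mod 5^{i+2}, where f′(x) = 3x². Iterate:
  r_0 = 2 (mod 5)
  r_1 = 7 (mod 25)
Final: r = 7 with f(r) ≡ 0 mod 5^2.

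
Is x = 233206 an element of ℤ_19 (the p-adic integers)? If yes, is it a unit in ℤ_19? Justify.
x ∈ ℤ_19 but not a unit; v_19(x) = 3 > 0

ℤ_19 = {x ∈ ℚ_19 : v_19(x) ≥ 0} and ℤ_19^× = {x ∈ ℤ_19 : v_19(x) = 0}. Here v_19(233206) = v_19(num) − v_19(den) = 3; compare against these criteria.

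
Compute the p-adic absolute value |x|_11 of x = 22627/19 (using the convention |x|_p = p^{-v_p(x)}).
|22627/19|_11 = 1/1331

Step 1 — compute v_11(x) by factoring powers of 11 out of the numerator and denominator: v_11(22627/19) = 3. Step 2 — apply |x|_p = p^{-v_p(x)} = 11^{-3} = 1/1331.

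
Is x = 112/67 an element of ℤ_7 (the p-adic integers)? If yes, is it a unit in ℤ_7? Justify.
x ∈ ℤ_7 but not a unit; v_7(x) = 1 > 0

ℤ_7 = {x ∈ ℚ_7 : v_7(x) ≥ 0} and ℤ_7^× = {x ∈ ℤ_7 : v_7(x) = 0}. Here v_7(112/67) = v_7(num) − v_7(den) = 1; compare against these criteria.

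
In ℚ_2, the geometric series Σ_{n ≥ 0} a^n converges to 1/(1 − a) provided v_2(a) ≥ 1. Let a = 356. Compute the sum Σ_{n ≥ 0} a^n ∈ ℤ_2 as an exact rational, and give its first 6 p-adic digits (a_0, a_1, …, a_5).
Σ a^n = 1/(1 − a) = -1/355;  first 6 digits = (1, 0, 1, 0, 1, 1)

v_2(a) = 2 ≥ 1, so the series converges in ℤ_2 to 1/(1 − a) = 1/(1 − 356) = -1/355. Expand this rational in ℤ_2: compute digits iteratively via d_i = x_i mod 2, x_{i+1} = (x_i − d_i)/2. The first 6 digits are (1, 0, 1, 0, 1, 1).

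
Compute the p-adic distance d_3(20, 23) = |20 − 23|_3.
d_3(20, 23) = 1/3

Step 1 — x − y = 20 − 23 = -3. Step 2 — v_3(-3) = 1 (factor: -3 = −(3^1 · 1); the sign does not affect v_p). Step 3 — |x − y|_3 = 3^{-1} = 1/3.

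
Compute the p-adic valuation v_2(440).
v_2(440) = 3

v_2(n) is the largest exponent k such that 2^k divides n. Factor out: 440 = 2^3 · 55. (Sign doesn't affect v_p.) So v_2(440) = 3.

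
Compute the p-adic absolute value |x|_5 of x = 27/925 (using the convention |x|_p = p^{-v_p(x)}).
|27/925|_5 = 25

Step 1 — compute v_5(x) by factoring powers of 5 out of the numerator and denominator: v_5(27/925) = -2. Step 2 — apply |x|_p = p^{-v_p(x)} = 5^{2} = 25.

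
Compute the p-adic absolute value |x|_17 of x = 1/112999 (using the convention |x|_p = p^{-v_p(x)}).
|1/112999|_17 = 4913

Step 1 — compute v_17(x) by factoring powers of 17 out of the numerator and denominator: v_17(1/112999) = -3. Step 2 — apply |x|_p = p^{-v_p(x)} = 17^{3} = 4913.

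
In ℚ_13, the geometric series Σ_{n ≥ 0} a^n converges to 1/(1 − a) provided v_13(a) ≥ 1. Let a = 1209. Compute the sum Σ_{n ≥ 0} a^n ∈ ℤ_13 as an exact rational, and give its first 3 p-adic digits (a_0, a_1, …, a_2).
Σ a^n = 1/(1 − a) = -1/1208;  first 3 digits = (1, 2, 11)

v_13(a) = 1 ≥ 1, so the series converges in ℤ_13 to 1/(1 − a) = 1/(1 − 1209) = -1/1208. Expand this rational in ℤ_13: compute digits iteratively via d_i = x_i mod 13, x_{i+1} = (x_i − d_i)/13. The first 3 digits are (1, 2, 11).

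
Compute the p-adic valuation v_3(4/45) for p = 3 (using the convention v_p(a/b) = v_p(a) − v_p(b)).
v_3(4/45) = -2

Factor powers of 3 from the numerator and denominator of the reduced fraction: 4 = 3^0 · 4 and 45 = 3^2 · 5. Apply v_p(a/b) = v_p(a) − v_p(b): v_3(4/45) = 0 − 2 = -2.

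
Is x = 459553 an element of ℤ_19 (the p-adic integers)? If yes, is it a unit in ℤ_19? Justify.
x ∈ ℤ_19 but not a unit; v_19(x) = 3 > 0

ℤ_19 = {x ∈ ℚ_19 : v_19(x) ≥ 0} and ℤ_19^× = {x ∈ ℤ_19 : v_19(x) = 0}. Here v_19(459553) = v_19(num) − v_19(den) = 3; compare against these criteria.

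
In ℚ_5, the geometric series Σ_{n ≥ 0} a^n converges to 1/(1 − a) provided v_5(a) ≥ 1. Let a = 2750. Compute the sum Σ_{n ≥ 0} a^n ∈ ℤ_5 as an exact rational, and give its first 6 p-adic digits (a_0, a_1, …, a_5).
Σ a^n = 1/(1 − a) = -1/2749;  first 6 digits = (1, 0, 0, 2, 4, 0)

v_5(a) = 3 ≥ 1, so the series converges in ℤ_5 to 1/(1 − a) = 1/(1 − 2750) = -1/2749. Expand this rational in ℤ_5: compute digits iteratively via d_i = x_i mod 5, x_{i+1} = (x_i − d_i)/5. The first 6 digits are (1, 0, 0, 2, 4, 0).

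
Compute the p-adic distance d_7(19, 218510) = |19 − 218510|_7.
d_7(19, 218510) = 1/16807

Step 1 — x − y = 19 − 218510 = -218491. Step 2 — v_7(-218491) = 5 (factor: -218491 = −(7^5 · 13); the sign does not affect v_p). Step 3 — |x − y|_7 = 7^{-5} = 1/16807.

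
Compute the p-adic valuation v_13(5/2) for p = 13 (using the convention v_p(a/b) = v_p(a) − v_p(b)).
v_13(5/2) = 0

Factor powers of 13 from the numerator and denominator of the reduced fraction: 5 = 13^0 · 5 and 2 = 13^0 · 2. Apply v_p(a/b) = v_p(a) − v_p(b): v_13(5/2) = 0 − 0 = 0.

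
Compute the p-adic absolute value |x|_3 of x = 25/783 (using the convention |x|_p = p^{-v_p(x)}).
|25/783|_3 = 27

Step 1 — compute v_3(x) by factoring powers of 3 out of the numerator and denominator: v_3(25/783) = -3. Step 2 — apply |x|_p = p^{-v_p(x)} = 3^{3} = 27.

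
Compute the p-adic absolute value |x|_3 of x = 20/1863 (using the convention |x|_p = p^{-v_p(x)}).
|20/1863|_3 = 81

Step 1 — compute v_3(x) by factoring powers of 3 out of the numerator and denominator: v_3(20/1863) = -4. Step 2 — apply |x|_p = p^{-v_p(x)} = 3^{4} = 81.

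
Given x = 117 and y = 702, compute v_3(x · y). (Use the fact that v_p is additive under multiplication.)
v_3(82134) = 5

v_p(x) = 2 (factor: 117 = 3^2 · 13); v_p(y) = 3 (factor: 702 = 3^3 · 26). Additivity: v_p(xy) = v_p(x) + v_p(y) = 2 + 3 = 5. (Direct check: xy = 82134 = 3^5 · (338).)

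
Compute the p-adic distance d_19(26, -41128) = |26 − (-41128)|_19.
d_19(26, -41128) = 1/6859

Step 1 — x − y = 26 − (-41128) = 41154. Step 2 — v_19(41154) = 3 (factor: 41154 = (19^3 · 6); the sign does not affect v_p). Step 3 — |x − y|_19 = 19^{-3} = 1/6859.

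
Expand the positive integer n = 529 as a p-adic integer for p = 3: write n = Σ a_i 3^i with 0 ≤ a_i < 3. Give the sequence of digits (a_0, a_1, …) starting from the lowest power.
(a_0, a_1, …) = (1, 2, 1, 1, 0, 2)

Repeated division by 3 gives the digits low-to-high: 529 = 1 + 2·3^1 + 1·3^2 + 1·3^3 + 2·3^5. Digit sequence: (1, 2, 1, 1, 0, 2).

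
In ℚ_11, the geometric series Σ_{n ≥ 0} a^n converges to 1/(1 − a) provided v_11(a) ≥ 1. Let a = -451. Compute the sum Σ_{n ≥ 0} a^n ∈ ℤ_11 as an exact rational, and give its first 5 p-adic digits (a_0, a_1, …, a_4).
Σ a^n = 1/(1 − a) = 1/452;  first 5 digits = (1, 3, 5, 3, 0)

v_11(a) = 1 ≥ 1, so the series converges in ℤ_11 to 1/(1 − a) = 1/(1 − (-451)) = 1/452. Expand this rational in ℤ_11: compute digits iteratively via d_i = x_i mod 11, x_{i+1} = (x_i − d_i)/11. The first 5 digits are (1, 3, 5, 3, 0).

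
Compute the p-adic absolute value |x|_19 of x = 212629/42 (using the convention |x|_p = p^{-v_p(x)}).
|212629/42|_19 = 1/6859

Step 1 — compute v_19(x) by factoring powers of 19 out of the numerator and denominator: v_19(212629/42) = 3. Step 2 — apply |x|_p = p^{-v_p(x)} = 19^{-3} = 1/6859.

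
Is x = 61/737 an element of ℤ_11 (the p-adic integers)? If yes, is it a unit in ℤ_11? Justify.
x ∉ ℤ_11 (v_11(x) = -1 < 0)

ℤ_11 = {x ∈ ℚ_11 : v_11(x) ≥ 0} and ℤ_11^× = {x ∈ ℤ_11 : v_11(x) = 0}. Here v_11(61/737) = v_11(num) − v_11(den) = -1; compare against these criteria.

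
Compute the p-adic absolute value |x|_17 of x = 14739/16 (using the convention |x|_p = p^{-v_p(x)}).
|14739/16|_17 = 1/4913

Step 1 — compute v_17(x) by factoring powers of 17 out of the numerator and denominator: v_17(14739/16) = 3. Step 2 — apply |x|_p = p^{-v_p(x)} = 17^{-3} = 1/4913.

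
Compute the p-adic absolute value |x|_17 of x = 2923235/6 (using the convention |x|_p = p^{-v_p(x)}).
|2923235/6|_17 = 1/83521

Step 1 — compute v_17(x) by factoring powers of 17 out of the numerator and denominator: v_17(2923235/6) = 4. Step 2 — apply |x|_p = p^{-v_p(x)} = 17^{-4} = 1/83521.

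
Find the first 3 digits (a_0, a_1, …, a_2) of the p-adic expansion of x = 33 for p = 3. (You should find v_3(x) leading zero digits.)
(a_0, …, a_2) = (0, 2, 0)

v_3(33) = 1, so a_0 = ... = a_0 = 0. Factor out: x = 3^1 · u with u = 11 a unit in ℤ_3. Expand u iteratively via a_{v+i} = u_i mod 3, u_{i+1} = (u_i − a_{v+i})/3:
  u_0 = 11;  a_1 = 2;  u_1 = (u_0 − 2)/3 = 3
  u_1 = 3;  a_2 = 0;  u_2 = (u_1 − 0)/3 = 1
Digits: (0, 2, 0).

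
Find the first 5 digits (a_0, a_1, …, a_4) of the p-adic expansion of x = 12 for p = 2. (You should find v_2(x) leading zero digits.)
(a_0, …, a_4) = (0, 0, 1, 1, 0)

v_2(12) = 2, so a_0 = ... = a_1 = 0. Factor out: x = 2^2 · u with u = 3 a unit in ℤ_2. Expand u iteratively via a_{v+i} = u_i mod 2, u_{i+1} = (u_i − a_{v+i})/2:
  u_0 = 3;  a_2 = 1;  u_1 = (u_0 − 1)/2 = 1
  u_1 = 1;  a_3 = 1;  u_2 = (u_1 − 1)/2 = 0
  u_2 = 0;  a_4 = 0;  u_3 = (u_2 − 0)/2 = 0
Digits: (0, 0, 1, 1, 0).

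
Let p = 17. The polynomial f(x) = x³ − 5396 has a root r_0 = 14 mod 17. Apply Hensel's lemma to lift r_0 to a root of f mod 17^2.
r_1 = 48 (mod 289)

Hensel: r_{i+1} = r_i − f(r_i)/f′(r_i) mod 17^{i+2}, where f′(x) = 3x². Iterate:
  r_0 = 14 (mod 17)
  r_1 = 48 (mod 289)
Final: r = 48 with f(r) ≡ 0 mod 17^2.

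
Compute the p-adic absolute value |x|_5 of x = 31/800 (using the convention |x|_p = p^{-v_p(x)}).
|31/800|_5 = 25

Step 1 — compute v_5(x) by factoring powers of 5 out of the numerator and denominator: v_5(31/800) = -2. Step 2 — apply |x|_p = p^{-v_p(x)} = 5^{2} = 25.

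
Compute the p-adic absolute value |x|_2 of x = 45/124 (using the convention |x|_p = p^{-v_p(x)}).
|45/124|_2 = 4

Step 1 — compute v_2(x) by factoring powers of 2 out of the numerator and denominator: v_2(45/124) = -2. Step 2 — apply |x|_p = p^{-v_p(x)} = 2^{2} = 4.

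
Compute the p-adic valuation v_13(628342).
v_13(628342) = 4

v_13(n) is the largest exponent k such that 13^k divides n. Factor out: 628342 = 13^4 · 22. (Sign doesn't affect v_p.) So v_13(628342) = 4.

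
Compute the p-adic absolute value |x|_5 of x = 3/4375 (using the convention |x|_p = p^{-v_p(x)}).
|3/4375|_5 = 625

Step 1 — compute v_5(x) by factoring powers of 5 out of the numerator and denominator: v_5(3/4375) = -4. Step 2 — apply |x|_p = p^{-v_p(x)} = 5^{4} = 625.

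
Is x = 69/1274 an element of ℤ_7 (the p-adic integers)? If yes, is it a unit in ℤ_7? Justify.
x ∉ ℤ_7 (v_7(x) = -2 < 0)

ℤ_7 = {x ∈ ℚ_7 : v_7(x) ≥ 0} and ℤ_7^× = {x ∈ ℤ_7 : v_7(x) = 0}. Here v_7(69/1274) = v_7(num) − v_7(den) = -2; compare against these criteria.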